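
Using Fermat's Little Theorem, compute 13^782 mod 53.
By Fermat: 13^{52} ≡ 1 (mod 53). 782 ≡ 2 (mod 52). So 13^{782} ≡ 13^{2} ≡ 10 (mod 53)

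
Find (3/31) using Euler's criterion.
(3/31) = 3^{15} mod 31 = -1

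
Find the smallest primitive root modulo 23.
g = 5. For each prime q|22: 5^{11}≡22, 5^{2}≡2, none ≡ 1, so ord_23(5) = 22 and 5 is a primitive root.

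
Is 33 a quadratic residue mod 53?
By Euler's criterion: 33^{26} ≡ 52 mod 53. Since this equals -1 (≡ 52), 33 is not a QR.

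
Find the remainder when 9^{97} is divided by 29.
By Fermat: 9^{28} ≡ 1 mod 29. 97 = 3×28 + 13. So 9^{97} ≡ 9^{13} ≡ 13 mod 29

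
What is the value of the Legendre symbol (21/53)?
(21/53) = 21^{26} mod 53 = -1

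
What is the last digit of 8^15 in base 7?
Using Fermat: 8^{6} ≡ 1 (mod 7). 15 ≡ 3 (mod 6). So 8^{15} ≡ 8^{3} ≡ 1 (mod 7)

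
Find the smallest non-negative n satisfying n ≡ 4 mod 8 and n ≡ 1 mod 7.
M = 8 × 7 = 56. M₁ = 7, y₁ ≡ 7 mod 8. M₂ = 8, y₂ ≡ 1 mod 7. n = 4×7×7 + 1×8×1 ≡ 36 mod 56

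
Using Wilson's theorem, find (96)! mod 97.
By Wilson's theorem, (96)! ≡ -1 ≡ 96 mod 97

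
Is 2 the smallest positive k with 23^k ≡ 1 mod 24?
Powers of 23 mod 24: 23^1≡23, 23^2≡1. First k with 23^k≡1 is k=2. Yes, ord_24(23) = 2.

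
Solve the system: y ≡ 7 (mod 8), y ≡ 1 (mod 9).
M = 8 × 9 = 72. M₁ = 9, y₁ ≡ 1 (mod 8). M₂ = 8, y₂ ≡ 8 (mod 9). y = 7×9×1 + 1×8×8 ≡ 55 (mod 72)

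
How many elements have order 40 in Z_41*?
Number of primitive roots mod 41 = φ(p-1) = φ(40) = 16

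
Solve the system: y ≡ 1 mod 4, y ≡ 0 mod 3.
M = 4 × 3 = 12. M₁ = 3, y₁ ≡ 3 mod 4. M₂ = 4, y₂ ≡ 1 mod 3. y = 1×3×3 + 0×4×1 ≡ 9 mod 12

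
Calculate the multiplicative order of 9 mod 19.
Powers of 9 mod 19: 9^1≡9, 9^2≡5, 9^3≡7, 9^4≡6, 9^5≡16, 9^6≡11, 9^7≡4, 9^8≡17, 9^9≡1. So the order of 9 is 9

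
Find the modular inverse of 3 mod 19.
Since 19 is prime, by Fermat 3^(-1) ≡ 3^{17} ≡ 13 (mod 19). Verify: 3 × 13 = 39 ≡ 1 (mod 19)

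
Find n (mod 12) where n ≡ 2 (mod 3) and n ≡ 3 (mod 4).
M = 3 × 4 = 12. M₁ = 4, y₁ ≡ 1 (mod 3). M₂ = 3, y₂ ≡ 3 (mod 4). n = 2×4×1 + 3×3×3 ≡ 11 (mod 12)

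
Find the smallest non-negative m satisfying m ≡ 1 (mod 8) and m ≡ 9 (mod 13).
M = 8 × 13 = 104. M₁ = 13, y₁ ≡ 5 (mod 8). M₂ = 8, y₂ ≡ 5 (mod 13). m = 1×13×5 + 9×8×5 ≡ 9 (mod 104)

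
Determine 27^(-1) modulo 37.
Since 37 is prime, by Fermat 27^(-1) ≡ 27^{35} ≡ 11 mod 37. Verify: 27 × 11 = 297 ≡ 1 mod 37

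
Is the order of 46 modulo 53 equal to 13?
Powers of 46 mod 53: 46^1≡46, 46^2≡49, 46^3≡28, 46^4≡16, 46^5≡47, 46^6≡42, 46^7≡24, 46^8≡44, 46^9≡10, 46^10≡36, 46^11≡13, 46^12≡15, 46^13≡1. First k with 46^k≡1 is k=13. Yes, ord_53(46) = 13.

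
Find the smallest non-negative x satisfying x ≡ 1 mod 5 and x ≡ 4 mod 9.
M = 5 × 9 = 45. M₁ = 9, y₁ ≡ 4 mod 5. M₂ = 5, y₂ ≡ 2 mod 9. x = 1×9×4 + 4×5×2 ≡ 31 mod 45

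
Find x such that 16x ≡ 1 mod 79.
Since 79 is prime, by Fermat 16^(-1) ≡ 16^{77} ≡ 5 mod 79. Verify: 16 × 5 = 80 ≡ 1 mod 79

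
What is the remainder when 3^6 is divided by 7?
Using Fermat: 3^{6} ≡ 1 (mod 7). 6 ≡ 0 (mod 6). So 3^{6} ≡ 3^{0} ≡ 1 (mod 7)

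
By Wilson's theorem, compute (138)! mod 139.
By Wilson's theorem, (138)! ≡ -1 ≡ 138 mod 139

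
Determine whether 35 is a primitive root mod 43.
35^{7} ≡ 1 (mod 43) and 7 < 42, so ord_43(35) = 7 ≠ 42 and 35 is not a primitive root.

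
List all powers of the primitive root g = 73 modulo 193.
73^1, 73^2, ..., 73^{192} mod 193: [73, 118, 122, 28, 114, 23, 135, 12, 104, 65, 113, 143, 17, 83, 76, 144, 90, 8, 5, 172, 11, 31, 140, 184, 115, 96, 60, 134, 132, 179, 136, 85, 29, 187, 141, 64, 40, 25, 88, 55, 155, 121, 148, 189, 94, 107, 91, 81, 123, 101, 39, 145, 163, 126, 127, 7, 125, 54, 82, 3, 26, 161, 173, 84, 149, 69, 19, 36, 119, 2, 146, 43, 51, 56, 35, 46, 77, 24, 15, 130, 33, 93, 34, 166, 152, 95, 180, 16, 10, 151, 22, 62, 87, 175, 37, 192, 120, 75, 71, 165, 79, 170, 58, 181, 89, 128, 80, 50, 176, 110, 117, 49, 103, 185, 188, 21, 182, 162, 53, 9, 78, 97, 133, 59, 61, 14, 57, 108, 164, 6, 52, 129, 153, 168, 105, 138, 38, 72, 45, 4, 99, 86, 102, 112, 70, 92, 154, 48, 30, 67, 66, 186, 68, 139, 111, 190, 167, 32, 20, 109, 44, 124, 174, 157, 74, 191, 47, 150, 142, 137, 158, 147, 116, 169, 178, 63, 160, 100, 159, 27, 41, 98, 13, 177, 183, 42, 171, 131, 106, 18, 156, 1]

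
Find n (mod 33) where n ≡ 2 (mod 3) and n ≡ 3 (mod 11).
M = 3 × 11 = 33. M₁ = 11, y₁ ≡ 2 (mod 3). M₂ = 3, y₂ ≡ 4 (mod 11). n = 2×11×2 + 3×3×4 ≡ 14 (mod 33)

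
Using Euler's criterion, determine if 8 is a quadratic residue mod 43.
By Euler's criterion: 8^{21} ≡ 42 mod 43. Since this equals -1 (≡ 42), 8 is not a QR.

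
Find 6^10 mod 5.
Using Fermat: 6^{4} ≡ 1 mod 5. 10 ≡ 2 mod 4. So 6^{10} ≡ 6^{2} ≡ 1 mod 5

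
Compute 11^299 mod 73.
Using Fermat: 11^{72} ≡ 1 (mod 73). 299 ≡ 11 (mod 72). So 11^{299} ≡ 11^{11} ≡ 34 (mod 73)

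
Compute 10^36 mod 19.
Using Fermat: 10^{18} ≡ 1 (mod 19). 36 ≡ 0 (mod 18). So 10^{36} ≡ 10^{0} ≡ 1 (mod 19)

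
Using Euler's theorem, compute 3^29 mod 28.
By Euler: 3^{12} ≡ 1 (mod 28) since gcd(3, 28) = 1. 29 = 2×12 + 5. So 3^{29} ≡ 3^{5} ≡ 19 (mod 28)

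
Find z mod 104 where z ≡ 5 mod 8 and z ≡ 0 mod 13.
M = 8 × 13 = 104. M₁ = 13, y₁ ≡ 5 mod 8. M₂ = 8, y₂ ≡ 5 mod 13. z = 5×13×5 + 0×8×5 ≡ 13 mod 104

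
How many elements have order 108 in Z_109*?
A prime p has φ(p-1) primitive roots; here φ(108) = 36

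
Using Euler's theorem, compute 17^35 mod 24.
By Euler: 17^{8} ≡ 1 (mod 24) since gcd(17, 24) = 1. 35 = 4×8 + 3. So 17^{35} ≡ 17^{3} ≡ 17 (mod 24)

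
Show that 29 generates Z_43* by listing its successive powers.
29^1, 29^2, ..., 29^{42} mod 43: [29, 24, 8, 17, 20, 21, 7, 31, 39, 13, 33, 11, 18, 6, 2, 15, 5, 16, 34, 40, 42, 14, 19, 35, 26, 23, 22, 36, 12, 4, 30, 10, 32, 25, 37, 41, 28, 38, 27, 9, 3, 1]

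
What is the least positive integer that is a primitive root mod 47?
g = 5. For each prime q|46: 5^{23}≡46, 5^{2}≡25, none ≡ 1, so ord_47(5) = 46 and 5 is a primitive root.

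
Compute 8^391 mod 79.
Using Fermat: 8^{78} ≡ 1 mod 79. 391 ≡ 1 mod 78. So 8^{391} ≡ 8^{1} ≡ 8 mod 79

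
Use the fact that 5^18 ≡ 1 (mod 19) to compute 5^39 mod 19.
By Fermat: 5^{18} ≡ 1 (mod 19). 39 = 2×18 + 3. So 5^{39} ≡ 5^{3} ≡ 11 (mod 19)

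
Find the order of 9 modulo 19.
Powers of 9 mod 19: 9^1≡9, 9^2≡5, 9^3≡7, 9^4≡6, 9^5≡16, 9^6≡11, 9^7≡4, 9^8≡17, 9^9≡1. Order = 9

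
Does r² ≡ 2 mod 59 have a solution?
By Euler's criterion: 2^{29} ≡ 58 mod 59. Since this equals -1 (≡ 58), 2 is not a QR.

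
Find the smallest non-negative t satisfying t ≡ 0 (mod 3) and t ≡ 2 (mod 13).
M = 3 × 13 = 39. M₁ = 13, y₁ ≡ 1 (mod 3). M₂ = 3, y₂ ≡ 9 (mod 13). t = 0×13×1 + 2×3×9 ≡ 15 (mod 39)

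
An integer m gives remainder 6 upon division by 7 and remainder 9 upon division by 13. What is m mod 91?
M = 7 × 13 = 91. M₁ = 13, y₁ ≡ 6 mod 7. M₂ = 7, y₂ ≡ 2 mod 13. m = 6×13×6 + 9×7×2 ≡ 48 mod 91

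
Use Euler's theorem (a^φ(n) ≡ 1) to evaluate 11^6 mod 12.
By Euler: 11^{4} ≡ 1 (mod 12) since gcd(11, 12) = 1. 6 = 1×4 + 2. So 11^{6} ≡ 11^{2} ≡ 1 (mod 12)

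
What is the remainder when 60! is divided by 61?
By Wilson's theorem, (60)! ≡ -1 ≡ 60 (mod 61)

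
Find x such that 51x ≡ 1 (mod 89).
Since 89 is prime, by Fermat 51^(-1) ≡ 51^{87} ≡ 7 (mod 89). Verify: 51 × 7 = 357 ≡ 1 (mod 89)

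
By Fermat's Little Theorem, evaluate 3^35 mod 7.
By Fermat: 3^{6} ≡ 1 mod 7. 35 = 5×6 + 5. So 3^{35} ≡ 3^{5} ≡ 5 mod 7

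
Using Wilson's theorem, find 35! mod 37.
(36)! = (35)! × (36) ≡ -1 (mod 37). So (35)! ≡ -1 × (36)^(-1) ≡ (-1)×(-1) = 1 (mod 37)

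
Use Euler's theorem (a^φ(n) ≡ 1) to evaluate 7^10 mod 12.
By Euler: 7^{4} ≡ 1 mod 12 since gcd(7, 12) = 1. 10 = 2×4 + 2. So 7^{10} ≡ 7^{2} ≡ 1 mod 12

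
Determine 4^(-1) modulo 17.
Since 17 is prime, by Fermat 4^(-1) ≡ 4^{15} ≡ 13 (mod 17). Verify: 4 × 13 = 52 ≡ 1 (mod 17)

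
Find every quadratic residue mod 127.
Quadratic residues modulo 127: {1, 2, 4, 8, 9, 11, 13, 15, 16, 17, 18, 19, 21, 22, 25, 26, 30, 31, 32, 34, 35, 36, 37, 38, 41, 42, 44, 47, 49, 50, 52, 60, 61, 62, 64, 68, 69, 70, 71, 72, 73, 74, 76, 79, 81, 82, 84, 87, 88, 94, 98, 99, 100, 103, 104, 107, 113, 115, 117, 120, 121, 122, 124}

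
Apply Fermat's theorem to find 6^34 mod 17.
By Fermat: 6^{16} ≡ 1 mod 17. 34 = 2×16 + 2. So 6^{34} ≡ 6^{2} ≡ 2 mod 17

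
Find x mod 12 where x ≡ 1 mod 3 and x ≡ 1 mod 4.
M = 3 × 4 = 12. M₁ = 4, y₁ ≡ 1 mod 3. M₂ = 3, y₂ ≡ 3 mod 4. x = 1×4×1 + 1×3×3 ≡ 1 mod 12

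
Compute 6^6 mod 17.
By repeated squaring (mod 17): 6^{1}≡6, 6^{2}≡2, 6^{4}≡4. Then 6^{6} = 6^{4+2} ≡ 4 × 2 ≡ 8 (mod 17)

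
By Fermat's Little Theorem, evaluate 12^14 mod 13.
By Fermat: 12^{12} ≡ 1 mod 13. So 12^{14} = 12^{12} · 12^{2} ≡ 12^{2} ≡ 1 mod 13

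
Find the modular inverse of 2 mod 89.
Since 89 is prime, by Fermat 2^(-1) ≡ 2^{87} ≡ 45 (mod 89). Verify: 2 × 45 = 90 ≡ 1 (mod 89)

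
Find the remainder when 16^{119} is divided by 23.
By Fermat: 16^{22} ≡ 1 (mod 23). 119 = 5×22 + 9. So 16^{119} ≡ 16^{9} ≡ 8 (mod 23)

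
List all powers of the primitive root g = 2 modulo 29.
2^1, 2^2, ..., 2^{28} mod 29: [2, 4, 8, 16, 3, 6, 12, 24, 19, 9, 18, 7, 14, 28, 27, 25, 21, 13, 26, 23, 17, 5, 10, 20, 11, 22, 15, 1]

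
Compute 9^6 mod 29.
By repeated squaring mod 29: 9^{1}≡9, 9^{2}≡23, 9^{4}≡7. Then 9^{6} = 9^{4+2} ≡ 7 × 23 ≡ 16 mod 29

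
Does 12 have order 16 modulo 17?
ord_17(12) divides 16. For each prime q|16: 12^{8}≡16, none ≡ 1. So 12 has order 16 and is a primitive root mod 17.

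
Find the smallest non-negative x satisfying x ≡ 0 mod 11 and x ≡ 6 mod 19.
M = 11 × 19 = 209. M₁ = 19, y₁ ≡ 7 mod 11. M₂ = 11, y₂ ≡ 7 mod 19. x = 0×19×7 + 6×11×7 ≡ 44 mod 209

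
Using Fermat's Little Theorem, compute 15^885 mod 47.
By Fermat: 15^{46} ≡ 1 mod 47. 885 ≡ 11 mod 46. So 15^{885} ≡ 15^{11} ≡ 5 mod 47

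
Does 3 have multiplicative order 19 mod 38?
Powers of 3 mod 38: 3^1≡3, 3^2≡9, 3^3≡27, 3^4≡5, 3^5≡15, 3^6≡7, 3^7≡21, 3^8≡25, 3^9≡37, 3^10≡35, 3^11≡29, 3^12≡11, 3^13≡33, 3^14≡23, 3^15≡31, 3^16≡17, 3^17≡13, 3^18≡1. Already 3^18≡1, so the order is 18 < 19. No, the actual order is 18.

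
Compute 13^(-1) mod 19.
Since 19 is prime, by Fermat 13^(-1) ≡ 13^{17} ≡ 3 mod 19. Verify: 13 × 3 = 39 ≡ 1 mod 19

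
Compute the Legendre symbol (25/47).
(25/47) = 25^{23} mod 47 = 1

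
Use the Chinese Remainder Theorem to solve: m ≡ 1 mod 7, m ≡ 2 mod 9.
M = 7 × 9 = 63. M₁ = 9, y₁ ≡ 4 mod 7. M₂ = 7, y₂ ≡ 4 mod 9. m = 1×9×4 + 2×7×4 ≡ 29 mod 63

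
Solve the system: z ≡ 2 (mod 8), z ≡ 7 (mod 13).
M = 8 × 13 = 104. M₁ = 13, y₁ ≡ 5 (mod 8). M₂ = 8, y₂ ≡ 5 (mod 13). z = 2×13×5 + 7×8×5 ≡ 98 (mod 104)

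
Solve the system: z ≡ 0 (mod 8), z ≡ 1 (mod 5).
M = 8 × 5 = 40. M₁ = 5, y₁ ≡ 5 (mod 8). M₂ = 8, y₂ ≡ 2 (mod 5). z = 0×5×5 + 1×8×2 ≡ 16 (mod 40)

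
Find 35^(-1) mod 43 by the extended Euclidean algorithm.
Extended GCD: 35(16) + 43(-13) = 1. So 35^(-1) ≡ 16 mod 43. Verify: 35 × 16 = 560 ≡ 1 mod 43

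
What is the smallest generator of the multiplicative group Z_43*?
g = 3. For each prime q|42: 3^{21}≡42, 3^{14}≡36, 3^{6}≡41, none ≡ 1, so ord_43(3) = 42 and 3 is a primitive root.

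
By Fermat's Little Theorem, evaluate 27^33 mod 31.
By Fermat: 27^{30} ≡ 1 (mod 31). So 27^{33} = 27^{30} · 27^{3} ≡ 27^{3} ≡ 29 (mod 31)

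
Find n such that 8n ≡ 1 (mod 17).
Since 17 is prime, by Fermat 8^(-1) ≡ 8^{15} ≡ 15 (mod 17). Verify: 8 × 15 = 120 ≡ 1 (mod 17)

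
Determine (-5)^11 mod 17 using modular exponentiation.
By repeated squaring (mod 17): (-5)^{1}≡12, (-5)^{2}≡8, (-5)^{4}≡13, (-5)^{8}≡16. Then (-5)^{11} = (-5)^{8+2+1} ≡ 16 × 8 × 12 ≡ 6 (mod 17)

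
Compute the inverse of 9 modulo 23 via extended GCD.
Extended GCD: 9(-5) + 23(2) = 1. So 9^(-1) ≡ -5 ≡ 18 (mod 23). Verify: 9 × 18 = 162 ≡ 1 (mod 23)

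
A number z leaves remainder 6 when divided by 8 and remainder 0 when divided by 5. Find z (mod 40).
M = 8 × 5 = 40. M₁ = 5, y₁ ≡ 5 (mod 8). M₂ = 8, y₂ ≡ 2 (mod 5). z = 6×5×5 + 0×8×2 ≡ 30 (mod 40)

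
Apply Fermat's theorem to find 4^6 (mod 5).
By Fermat: 4^{4} ≡ 1 (mod 5). So 4^{6} = 4^{4} · 4^{2} ≡ 4^{2} ≡ 1 (mod 5)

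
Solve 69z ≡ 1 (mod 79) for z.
Since 79 is prime, by Fermat 69^(-1) ≡ 69^{77} ≡ 71 (mod 79). Verify: 69 × 71 = 4899 ≡ 1 (mod 79)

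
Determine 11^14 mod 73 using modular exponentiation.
By repeated squaring (mod 73): 11^{1}≡11, 11^{2}≡48, 11^{4}≡41, 11^{8}≡2. Then 11^{14} = 11^{8+4+2} ≡ 2 × 41 × 48 ≡ 67 (mod 73)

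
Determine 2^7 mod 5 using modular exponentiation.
Using Fermat: 2^{4} ≡ 1 mod 5. 7 ≡ 3 mod 4. So 2^{7} ≡ 2^{3} ≡ 3 mod 5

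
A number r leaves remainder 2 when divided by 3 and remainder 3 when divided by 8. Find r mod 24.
M = 3 × 8 = 24. M₁ = 8, y₁ ≡ 2 mod 3. M₂ = 3, y₂ ≡ 3 mod 8. r = 2×8×2 + 3×3×3 ≡ 11 mod 24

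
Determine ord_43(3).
Powers of 3 mod 43: 3^1≡3, 3^2≡9, 3^3≡27, 3^4≡38, 3^5≡28, 3^6≡41, 3^7≡37, 3^8≡25, 3^9≡32, 3^10≡10, 3^11≡30, 3^12≡4, 3^13≡12, 3^14≡36, 3^15≡22, 3^16≡23, 3^17≡26, 3^18≡35, 3^19≡19, 3^20≡14, 3^21≡42, 3^22≡40, 3^23≡34, 3^24≡16, 3^25≡5, 3^26≡15, 3^27≡2, 3^28≡6, 3^29≡18, 3^30≡11, 3^31≡33, 3^32≡13, 3^33≡39, 3^34≡31, 3^35≡7, 3^36≡21, 3^37≡20, 3^38≡17, 3^39≡8, 3^40≡24, 3^41≡29, 3^42≡1. Order = 42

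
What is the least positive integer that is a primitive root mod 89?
g = 3. For each prime q|88: 3^{44}≡88, 3^{8}≡64, none ≡ 1, so ord_89(3) = 88 and 3 is a primitive root.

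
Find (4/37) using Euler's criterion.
(4/37) = 4^{18} mod 37 = 1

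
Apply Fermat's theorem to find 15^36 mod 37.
By Fermat's Little Theorem, 15^{36} ≡ 1 mod 37 since 37 is prime and gcd(15, 37) = 1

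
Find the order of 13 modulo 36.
Powers of 13 mod 36: 13^1≡13, 13^2≡25, 13^3≡1. So the order of 13 is 3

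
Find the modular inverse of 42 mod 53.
Since 53 is prime, by Fermat 42^(-1) ≡ 42^{51} ≡ 24 mod 53. Verify: 42 × 24 = 1008 ≡ 1 mod 53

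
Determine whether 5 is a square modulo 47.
By Euler's criterion: 5^{23} ≡ 46 mod 47. Since this equals -1 (≡ 46), 5 is not a QR.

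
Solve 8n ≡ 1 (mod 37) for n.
Since 37 is prime, by Fermat 8^(-1) ≡ 8^{35} ≡ 14 (mod 37). Verify: 8 × 14 = 112 ≡ 1 (mod 37)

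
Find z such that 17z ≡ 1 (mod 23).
Since 23 is prime, by Fermat 17^(-1) ≡ 17^{21} ≡ 19 (mod 23). Verify: 17 × 19 = 323 ≡ 1 (mod 23)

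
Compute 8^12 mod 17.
By repeated squaring mod 17: 8^{1}≡8, 8^{2}≡13, 8^{4}≡16, 8^{8}≡1. Then 8^{12} = 8^{8+4} ≡ 1 × 16 ≡ 16 mod 17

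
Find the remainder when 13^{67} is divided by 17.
By Fermat: 13^{16} ≡ 1 mod 17. 67 = 4×16 + 3. So 13^{67} ≡ 13^{3} ≡ 4 mod 17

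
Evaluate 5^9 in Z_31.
By repeated squaring (mod 31): 5^{1}≡5, 5^{2}≡25, 5^{4}≡5, 5^{8}≡25. Then 5^{9} = 5^{8+1} ≡ 25 × 5 ≡ 1 (mod 31)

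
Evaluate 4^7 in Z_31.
By repeated squaring (mod 31): 4^{1}≡4, 4^{2}≡16, 4^{4}≡8. Then 4^{7} = 4^{4+2+1} ≡ 8 × 16 × 4 ≡ 16 (mod 31)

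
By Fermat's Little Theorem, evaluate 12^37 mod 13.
By Fermat: 12^{12} ≡ 1 (mod 13). 37 = 3×12 + 1. So 12^{37} ≡ 12^{1} ≡ 12 (mod 13)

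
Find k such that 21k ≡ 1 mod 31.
Since 31 is prime, by Fermat 21^(-1) ≡ 21^{29} ≡ 3 mod 31. Verify: 21 × 3 = 63 ≡ 1 mod 31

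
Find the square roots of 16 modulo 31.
The square roots of 16 mod 31 are 4 and 27. Verify: 4² = 16 ≡ 16 mod 31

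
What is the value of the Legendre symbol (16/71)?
(16/71) = 16^{35} mod 71 = 1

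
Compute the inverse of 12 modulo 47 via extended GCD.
Extended GCD: 12(4) + 47(-1) = 1. So 12^(-1) ≡ 4 (mod 47). Verify: 12 × 4 = 48 ≡ 1 (mod 47)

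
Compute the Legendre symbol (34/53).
(34/53) = 34^{26} mod 53 = -1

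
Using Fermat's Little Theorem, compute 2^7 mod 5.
By Fermat: 2^{4} ≡ 1 (mod 5). So 2^{7} = 2^{4} · 2^{3} ≡ 2^{3} ≡ 3 (mod 5)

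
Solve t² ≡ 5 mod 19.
The square roots of 5 mod 19 are 9 and 10. Verify: 9² = 81 ≡ 5 mod 19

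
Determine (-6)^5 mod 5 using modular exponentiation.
Using Fermat: (-6)^{4} ≡ 1 (mod 5). 5 ≡ 1 (mod 4). So (-6)^{5} ≡ (-6)^{1} ≡ 4 (mod 5)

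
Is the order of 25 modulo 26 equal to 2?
Powers of 25 mod 26: 25^1≡25, 25^2≡1. First k with 25^k≡1 is k=2. Yes, ord_26(25) = 2.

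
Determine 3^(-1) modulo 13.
Since 13 is prime, by Fermat 3^(-1) ≡ 3^{11} ≡ 9 (mod 13). Verify: 3 × 9 = 27 ≡ 1 (mod 13)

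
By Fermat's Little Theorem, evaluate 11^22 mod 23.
By Fermat's Little Theorem, 11^{22} ≡ 1 mod 23 since 23 is prime and gcd(11, 23) = 1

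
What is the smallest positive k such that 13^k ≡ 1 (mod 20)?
Powers of 13 mod 20: 13^1≡13, 13^2≡9, 13^3≡17, 13^4≡1. Order = 4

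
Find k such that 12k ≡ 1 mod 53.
Since 53 is prime, by Fermat 12^(-1) ≡ 12^{51} ≡ 31 mod 53. Verify: 12 × 31 = 372 ≡ 1 mod 53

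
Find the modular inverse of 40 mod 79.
Since 79 is prime, by Fermat 40^(-1) ≡ 40^{77} ≡ 2 mod 79. Verify: 40 × 2 = 80 ≡ 1 mod 79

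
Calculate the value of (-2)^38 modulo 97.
By repeated squaring mod 97: (-2)^{1}≡95, (-2)^{2}≡4, (-2)^{4}≡16, (-2)^{8}≡62, (-2)^{16}≡61, (-2)^{32}≡35. Then (-2)^{38} = (-2)^{32+4+2} ≡ 35 × 16 × 4 ≡ 9 mod 97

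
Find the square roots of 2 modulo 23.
The square roots of 2 mod 23 are 18 and 5. Verify: 18² = 324 ≡ 2 mod 23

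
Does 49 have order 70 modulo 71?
49^{35} ≡ 1 (mod 71) and 35 < 70, so ord_71(49) = 35 ≠ 70 and 49 is not a primitive root.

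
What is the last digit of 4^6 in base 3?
Using Fermat: 4^{2} ≡ 1 (mod 3). 6 ≡ 0 (mod 2). So 4^{6} ≡ 4^{0} ≡ 1 (mod 3)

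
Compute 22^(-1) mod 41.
Since 41 is prime, by Fermat 22^(-1) ≡ 22^{39} ≡ 28 mod 41. Verify: 22 × 28 = 616 ≡ 1 mod 41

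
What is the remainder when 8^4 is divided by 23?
8^{4} = 4096 ≡ 2 (mod 23)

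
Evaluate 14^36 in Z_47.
By repeated squaring mod 47: 14^{1}≡14, 14^{2}≡8, 14^{4}≡17, 14^{8}≡7, 14^{16}≡2, 14^{32}≡4. Then 14^{36} = 14^{32+4} ≡ 4 × 17 ≡ 21 mod 47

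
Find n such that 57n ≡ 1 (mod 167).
Since 167 is prime, by Fermat 57^(-1) ≡ 57^{165} ≡ 126 (mod 167). Verify: 57 × 126 = 7182 ≡ 1 (mod 167)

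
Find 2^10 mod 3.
Using Fermat: 2^{2} ≡ 1 mod 3. 10 ≡ 0 mod 2. So 2^{10} ≡ 2^{0} ≡ 1 mod 3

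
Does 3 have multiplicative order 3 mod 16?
Powers of 3 mod 16: 3^1≡3, 3^2≡9, 3^3≡11, 3^4≡1. 3^3≡11≢1, so ord ≠ 3. No, the actual order is 4.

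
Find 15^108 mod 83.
Using Fermat: 15^{82} ≡ 1 mod 83. 108 ≡ 26 mod 82. So 15^{108} ≡ 15^{26} ≡ 77 mod 83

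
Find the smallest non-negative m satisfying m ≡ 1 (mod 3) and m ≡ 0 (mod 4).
M = 3 × 4 = 12. M₁ = 4, y₁ ≡ 1 (mod 3). M₂ = 3, y₂ ≡ 3 (mod 4). m = 1×4×1 + 0×3×3 ≡ 4 (mod 12)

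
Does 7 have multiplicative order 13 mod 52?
Powers of 7 mod 52: 7^1≡7, 7^2≡49, 7^3≡31, 7^4≡9, 7^5≡11, 7^6≡25, 7^7≡19, 7^8≡29, 7^9≡47, 7^10≡17, 7^11≡15, 7^12≡1. Already 7^12≡1, so the order is 12 < 13. No, the actual order is 12.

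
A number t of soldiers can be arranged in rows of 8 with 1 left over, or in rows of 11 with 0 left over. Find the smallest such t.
M = 8 × 11 = 88. M₁ = 11, y₁ ≡ 3 mod 8. M₂ = 8, y₂ ≡ 7 mod 11. t = 1×11×3 + 0×8×7 ≡ 33 mod 88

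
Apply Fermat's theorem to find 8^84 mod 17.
By Fermat: 8^{16} ≡ 1 mod 17. 84 = 5×16 + 4. So 8^{84} ≡ 8^{4} ≡ 16 mod 17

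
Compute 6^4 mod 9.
6^{4} = 1296 ≡ 0 mod 9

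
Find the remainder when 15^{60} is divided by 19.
By Fermat: 15^{18} ≡ 1 (mod 19). 60 = 3×18 + 6. So 15^{60} ≡ 15^{6} ≡ 11 (mod 19)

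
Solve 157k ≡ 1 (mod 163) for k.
Since 163 is prime, by Fermat 157^(-1) ≡ 157^{161} ≡ 27 (mod 163). Verify: 157 × 27 = 4239 ≡ 1 (mod 163)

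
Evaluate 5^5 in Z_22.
By repeated squaring (mod 22): 5^{1}≡5, 5^{2}≡3, 5^{4}≡9. Then 5^{5} = 5^{4+1} ≡ 9 × 5 ≡ 1 (mod 22)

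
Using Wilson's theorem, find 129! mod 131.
(130)! = (129)! × (130) ≡ -1 (mod 131). So (129)! ≡ -1 × (130)^(-1) ≡ (-1)×(-1) = 1 (mod 131)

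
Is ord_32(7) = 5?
Powers of 7 mod 32: 7^1≡7, 7^2≡17, 7^3≡23, 7^4≡1. Already 7^4≡1, so the order is 4 < 5. No, the actual order is 4.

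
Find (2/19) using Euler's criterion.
(2/19) = 2^{9} mod 19 = -1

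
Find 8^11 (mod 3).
Using Fermat: 8^{2} ≡ 1 (mod 3). 11 ≡ 1 (mod 2). So 8^{11} ≡ 8^{1} ≡ 2 (mod 3)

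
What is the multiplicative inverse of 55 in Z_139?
Since 139 is prime, by Fermat 55^(-1) ≡ 55^{137} ≡ 91 mod 139. Verify: 55 × 91 = 5005 ≡ 1 mod 139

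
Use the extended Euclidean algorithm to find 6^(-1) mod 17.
Extended GCD: 6(3) + 17(-1) = 1. So 6^(-1) ≡ 3 (mod 17). Verify: 6 × 3 = 18 ≡ 1 (mod 17)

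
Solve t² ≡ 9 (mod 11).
The square roots of 9 mod 11 are 3 and 8. Verify: 3² = 9 ≡ 9 (mod 11)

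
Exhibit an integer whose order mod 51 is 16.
20 has order 16 mod 51 since 20^{16} ≡ 1 (mod 51) and no smaller power works.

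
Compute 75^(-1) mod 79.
Since 79 is prime, by Fermat 75^(-1) ≡ 75^{77} ≡ 59 mod 79. Verify: 75 × 59 = 4425 ≡ 1 mod 79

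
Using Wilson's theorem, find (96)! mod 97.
By Wilson's theorem, (96)! ≡ -1 ≡ 96 mod 97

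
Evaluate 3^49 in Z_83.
By repeated squaring mod 83: 3^{1}≡3, 3^{2}≡9, 3^{4}≡81, 3^{8}≡4, 3^{16}≡16, 3^{32}≡7. Then 3^{49} = 3^{32+16+1} ≡ 7 × 16 × 3 ≡ 4 mod 83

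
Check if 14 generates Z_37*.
14^{12} ≡ 1 (mod 37) and 12 < 36, so ord_37(14) = 12 ≠ 36 and 14 is not a primitive root.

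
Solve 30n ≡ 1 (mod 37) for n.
Since 37 is prime, by Fermat 30^(-1) ≡ 30^{35} ≡ 21 (mod 37). Verify: 30 × 21 = 630 ≡ 1 (mod 37)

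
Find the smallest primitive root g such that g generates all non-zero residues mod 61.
g = 2. Powers: [2, 4, 8, 16, 32, 3, 6, 12, 24, 48, ...] generates all 60 non-zero residues.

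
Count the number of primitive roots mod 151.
A prime p has φ(p-1) primitive roots; here φ(150) = 40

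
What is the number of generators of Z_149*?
A prime p has φ(p-1) primitive roots; here φ(148) = 72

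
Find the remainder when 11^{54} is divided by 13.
By Fermat: 11^{12} ≡ 1 (mod 13). 54 = 4×12 + 6. So 11^{54} ≡ 11^{6} ≡ 12 (mod 13)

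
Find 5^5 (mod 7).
By repeated squaring (mod 7): 5^{1}≡5, 5^{2}≡4, 5^{4}≡2. Then 5^{5} = 5^{4+1} ≡ 2 × 5 ≡ 3 (mod 7)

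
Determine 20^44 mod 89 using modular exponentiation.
By repeated squaring (mod 89): 20^{1}≡20, 20^{2}≡44, 20^{4}≡67, 20^{8}≡39, 20^{16}≡8, 20^{32}≡64. Then 20^{44} = 20^{32+8+4} ≡ 64 × 39 × 67 ≡ 1 (mod 89)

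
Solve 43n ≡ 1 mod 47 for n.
Since 47 is prime, by Fermat 43^(-1) ≡ 43^{45} ≡ 35 mod 47. Verify: 43 × 35 = 1505 ≡ 1 mod 47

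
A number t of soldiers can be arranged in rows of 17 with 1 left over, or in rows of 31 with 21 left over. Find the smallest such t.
M = 17 × 31 = 527. M₁ = 31, y₁ ≡ 11 mod 17. M₂ = 17, y₂ ≡ 11 mod 31. t = 1×31×11 + 21×17×11 ≡ 52 mod 527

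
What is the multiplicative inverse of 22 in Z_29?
Since 29 is prime, by Fermat 22^(-1) ≡ 22^{27} ≡ 4 (mod 29). Verify: 22 × 4 = 88 ≡ 1 (mod 29)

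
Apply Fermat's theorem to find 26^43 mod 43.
By Fermat: 26^{42} ≡ 1 mod 43. So 26^{43} = 26^{42} · 26^{1} ≡ 26^{1} ≡ 26 mod 43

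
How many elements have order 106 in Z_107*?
A prime p has φ(p-1) primitive roots; here φ(106) = 52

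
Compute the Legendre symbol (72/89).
(72/89) = 72^{44} mod 89 = 1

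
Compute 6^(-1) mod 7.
Since 7 is prime, by Fermat 6^(-1) ≡ 6^{5} ≡ 6 mod 7. Verify: 6 × 6 = 36 ≡ 1 mod 7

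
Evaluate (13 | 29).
(13/29) = 13^{14} mod 29 = 1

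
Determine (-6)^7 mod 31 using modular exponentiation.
By repeated squaring mod 31: (-6)^{1}≡25, (-6)^{2}≡5, (-6)^{4}≡25. Then (-6)^{7} = (-6)^{4+2+1} ≡ 25 × 5 × 25 ≡ 25 mod 31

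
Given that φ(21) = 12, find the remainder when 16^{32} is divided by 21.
By Euler: 16^{12} ≡ 1 (mod 21) since gcd(16, 21) = 1. 32 = 2×12 + 8. So 16^{32} ≡ 16^{8} ≡ 4 (mod 21)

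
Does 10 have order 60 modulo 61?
ord_61(10) divides 60. For each prime q|60: 10^{30}≡60, 10^{20}≡13, 10^{12}≡58, none ≡ 1. So 10 has order 60 and is a primitive root mod 61.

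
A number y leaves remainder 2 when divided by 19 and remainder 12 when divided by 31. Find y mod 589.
M = 19 × 31 = 589. M₁ = 31, y₁ ≡ 8 mod 19. M₂ = 19, y₂ ≡ 18 mod 31. y = 2×31×8 + 12×19×18 ≡ 477 mod 589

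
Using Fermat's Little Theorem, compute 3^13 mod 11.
By Fermat: 3^{10} ≡ 1 (mod 11). So 3^{13} = 3^{10} · 3^{3} ≡ 3^{3} ≡ 5 (mod 11)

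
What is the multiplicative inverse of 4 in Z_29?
Since 29 is prime, by Fermat 4^(-1) ≡ 4^{27} ≡ 22 mod 29. Verify: 4 × 22 = 88 ≡ 1 mod 29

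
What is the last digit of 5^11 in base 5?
By repeated squaring mod 5: 5^{1}≡0, 5^{2}≡0, 5^{4}≡0, 5^{8}≡0. Then 5^{11} = 5^{8+2+1} ≡ 0 × 0 × 0 ≡ 0 mod 5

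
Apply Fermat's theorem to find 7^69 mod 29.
By Fermat: 7^{28} ≡ 1 mod 29. 69 = 2×28 + 13. So 7^{69} ≡ 7^{13} ≡ 25 mod 29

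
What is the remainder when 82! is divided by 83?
By Wilson's theorem, (82)! ≡ -1 ≡ 82 mod 83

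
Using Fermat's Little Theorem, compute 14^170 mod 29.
By Fermat: 14^{28} ≡ 1 mod 29. 170 ≡ 2 mod 28. So 14^{170} ≡ 14^{2} ≡ 22 mod 29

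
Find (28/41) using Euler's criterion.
(28/41) = 28^{20} mod 41 = -1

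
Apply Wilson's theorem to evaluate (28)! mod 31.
(30)! = (28)! × (29) × (30) ≡ -1 (mod 31). So (28)! ≡ -1 × [(30)(29)]^(-1) ≡ 15 (mod 31)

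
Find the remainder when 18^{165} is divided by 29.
By Fermat: 18^{28} ≡ 1 (mod 29). 165 = 5×28 + 25. So 18^{165} ≡ 18^{25} ≡ 10 (mod 29)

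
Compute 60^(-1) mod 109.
Since 109 is prime, by Fermat 60^(-1) ≡ 60^{107} ≡ 20 mod 109. Verify: 60 × 20 = 1200 ≡ 1 mod 109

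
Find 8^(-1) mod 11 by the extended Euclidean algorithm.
Extended GCD: 8(-4) + 11(3) = 1. So 8^(-1) ≡ -4 ≡ 7 mod 11. Verify: 8 × 7 = 56 ≡ 1 mod 11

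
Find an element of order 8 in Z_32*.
3 has order 8 mod 32 since 3^{8} ≡ 1 (mod 32) and no smaller power works.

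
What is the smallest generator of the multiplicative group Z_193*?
g = 5. Powers: [5, 25, 125, 46, 37, 185, 153, 186, 158, 18, ...] generates all 192 non-zero residues.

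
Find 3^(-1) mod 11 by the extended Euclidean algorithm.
Extended GCD: 3(4) + 11(-1) = 1. So 3^(-1) ≡ 4 mod 11. Verify: 3 × 4 = 12 ≡ 1 mod 11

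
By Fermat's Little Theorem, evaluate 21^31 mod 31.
By Fermat: 21^{30} ≡ 1 (mod 31). So 21^{31} = 21^{30} · 21^{1} ≡ 21^{1} ≡ 21 (mod 31)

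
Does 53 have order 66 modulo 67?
53^{22} ≡ 1 (mod 67) and 22 < 66, so ord_67(53) = 22 ≠ 66 and 53 is not a primitive root.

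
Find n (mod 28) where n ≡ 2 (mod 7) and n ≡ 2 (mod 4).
M = 7 × 4 = 28. M₁ = 4, y₁ ≡ 2 (mod 7). M₂ = 7, y₂ ≡ 3 (mod 4). n = 2×4×2 + 2×7×3 ≡ 2 (mod 28)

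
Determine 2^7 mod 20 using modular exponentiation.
By repeated squaring mod 20: 2^{1}≡2, 2^{2}≡4, 2^{4}≡16. Then 2^{7} = 2^{4+2+1} ≡ 16 × 4 × 2 ≡ 8 mod 20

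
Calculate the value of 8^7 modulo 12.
By repeated squaring (mod 12): 8^{1}≡8, 8^{2}≡4, 8^{4}≡4. Then 8^{7} = 8^{4+2+1} ≡ 4 × 4 × 8 ≡ 8 (mod 12)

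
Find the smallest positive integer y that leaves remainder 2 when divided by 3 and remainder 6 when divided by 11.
M = 3 × 11 = 33. M₁ = 11, y₁ ≡ 2 (mod 3). M₂ = 3, y₂ ≡ 4 (mod 11). y = 2×11×2 + 6×3×4 ≡ 17 (mod 33)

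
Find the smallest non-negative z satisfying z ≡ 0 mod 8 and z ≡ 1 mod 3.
M = 8 × 3 = 24. M₁ = 3, y₁ ≡ 3 mod 8. M₂ = 8, y₂ ≡ 2 mod 3. z = 0×3×3 + 1×8×2 ≡ 16 mod 24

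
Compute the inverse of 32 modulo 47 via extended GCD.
Extended GCD: 32(-22) + 47(15) = 1. So 32^(-1) ≡ -22 ≡ 25 (mod 47). Verify: 32 × 25 = 800 ≡ 1 (mod 47)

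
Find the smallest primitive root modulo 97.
g = 5. For each prime q|96: 5^{48}≡96, 5^{32}≡35, none ≡ 1, so ord_97(5) = 96 and 5 is a primitive root.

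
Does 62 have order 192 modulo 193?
62^{48} ≡ 1 (mod 193) and 48 < 192, so ord_193(62) = 48 ≠ 192 and 62 is not a primitive root.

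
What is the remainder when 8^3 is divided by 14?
8^{3} = 512 ≡ 8 mod 14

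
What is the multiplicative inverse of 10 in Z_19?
Since 19 is prime, by Fermat 10^(-1) ≡ 10^{17} ≡ 2 (mod 19). Verify: 10 × 2 = 20 ≡ 1 (mod 19)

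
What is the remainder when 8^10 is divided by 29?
By repeated squaring (mod 29): 8^{1}≡8, 8^{2}≡6, 8^{4}≡7, 8^{8}≡20. Then 8^{10} = 8^{8+2} ≡ 20 × 6 ≡ 4 (mod 29)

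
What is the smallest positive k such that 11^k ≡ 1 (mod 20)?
Powers of 11 mod 20: 11^1≡11, 11^2≡1. So the order of 11 is 2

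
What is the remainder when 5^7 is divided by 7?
Using Fermat: 5^{6} ≡ 1 (mod 7). 7 ≡ 1 (mod 6). So 5^{7} ≡ 5^{1} ≡ 5 (mod 7)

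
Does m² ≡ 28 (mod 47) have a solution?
By Euler's criterion: 28^{23} ≡ 1 (mod 47). Since this equals 1, 28 is a QR.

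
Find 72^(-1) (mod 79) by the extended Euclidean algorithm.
Extended GCD: 72(-34) + 79(31) = 1. So 72^(-1) ≡ -34 ≡ 45 (mod 79). Verify: 72 × 45 = 3240 ≡ 1 (mod 79)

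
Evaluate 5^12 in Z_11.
Using Fermat: 5^{10} ≡ 1 mod 11. 12 ≡ 2 mod 10. So 5^{12} ≡ 5^{2} ≡ 3 mod 11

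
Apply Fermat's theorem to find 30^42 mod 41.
By Fermat: 30^{40} ≡ 1 mod 41. So 30^{42} = 30^{40} · 30^{2} ≡ 30^{2} ≡ 39 mod 41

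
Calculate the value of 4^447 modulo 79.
Using Fermat: 4^{78} ≡ 1 (mod 79). 447 ≡ 57 (mod 78). So 4^{447} ≡ 4^{57} ≡ 10 (mod 79)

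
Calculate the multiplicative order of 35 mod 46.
Powers of 35 mod 46: 35^1≡35, 35^2≡29, 35^3≡3, 35^4≡13, 35^5≡41, 35^6≡9, 35^7≡39, 35^8≡31, 35^9≡27, 35^10≡25, 35^11≡1. So the order of 35 is 11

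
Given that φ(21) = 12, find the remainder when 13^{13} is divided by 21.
By Euler: 13^{12} ≡ 1 mod 21 since gcd(13, 21) = 1. 13 = 1×12 + 1. So 13^{13} ≡ 13^{1} ≡ 13 mod 21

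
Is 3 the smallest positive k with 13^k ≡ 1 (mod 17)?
Powers of 13 mod 17: 13^1≡13, 13^2≡16, 13^3≡4, 13^4≡1. 13^3≡4≢1, so ord ≠ 3. No, the actual order is 4.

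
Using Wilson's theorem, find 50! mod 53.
(52)! = (50)! × (51) × (52) ≡ -1 (mod 53). So (50)! ≡ -1 × [(52)(51)]^(-1) ≡ 26 (mod 53)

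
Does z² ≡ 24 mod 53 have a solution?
By Euler's criterion: 24^{26} ≡ 1 mod 53. Since this equals 1, 24 is a QR.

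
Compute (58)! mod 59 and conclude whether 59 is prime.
(58)! mod 59 = 58. Since 58 ≡ -1 mod 59, 59 is prime.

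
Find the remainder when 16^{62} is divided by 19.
By Fermat: 16^{18} ≡ 1 (mod 19). 62 = 3×18 + 8. So 16^{62} ≡ 16^{8} ≡ 6 (mod 19)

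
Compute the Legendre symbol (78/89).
(78/89) = 78^{44} mod 89 = 1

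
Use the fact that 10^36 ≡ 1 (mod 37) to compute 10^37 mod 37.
By Fermat: 10^{36} ≡ 1 (mod 37). So 10^{37} = 10^{36} · 10^{1} ≡ 10^{1} ≡ 10 (mod 37)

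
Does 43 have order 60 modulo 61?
ord_61(43) divides 60. For each prime q|60: 43^{30}≡60, 43^{20}≡47, 43^{12}≡58, none ≡ 1. So 43 has order 60 and is a primitive root mod 61.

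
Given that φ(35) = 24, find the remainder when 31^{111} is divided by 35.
By Euler: 31^{24} ≡ 1 mod 35 since gcd(31, 35) = 1. 111 = 4×24 + 15. So 31^{111} ≡ 31^{15} ≡ 6 mod 35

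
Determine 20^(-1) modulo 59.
Since 59 is prime, by Fermat 20^(-1) ≡ 20^{57} ≡ 3 (mod 59). Verify: 20 × 3 = 60 ≡ 1 (mod 59)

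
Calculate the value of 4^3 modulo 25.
4^{3} = 64 ≡ 14 mod 25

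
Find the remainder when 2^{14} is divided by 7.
By Fermat: 2^{6} ≡ 1 mod 7. 14 = 2×6 + 2. So 2^{14} ≡ 2^{2} ≡ 4 mod 7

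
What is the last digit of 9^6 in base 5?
Using Fermat: 9^{4} ≡ 1 (mod 5). 6 ≡ 2 (mod 4). So 9^{6} ≡ 9^{2} ≡ 1 (mod 5)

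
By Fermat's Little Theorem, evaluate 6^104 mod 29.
By Fermat: 6^{28} ≡ 1 (mod 29). 104 = 3×28 + 20. So 6^{104} ≡ 6^{20} ≡ 24 (mod 29)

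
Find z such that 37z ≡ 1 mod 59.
Since 59 is prime, by Fermat 37^(-1) ≡ 37^{57} ≡ 8 mod 59. Verify: 37 × 8 = 296 ≡ 1 mod 59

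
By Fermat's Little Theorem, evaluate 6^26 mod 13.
By Fermat: 6^{12} ≡ 1 (mod 13). 26 = 2×12 + 2. So 6^{26} ≡ 6^{2} ≡ 10 (mod 13)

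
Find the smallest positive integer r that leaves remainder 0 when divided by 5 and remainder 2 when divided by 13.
M = 5 × 13 = 65. M₁ = 13, y₁ ≡ 2 (mod 5). M₂ = 5, y₂ ≡ 8 (mod 13). r = 0×13×2 + 2×5×8 ≡ 15 (mod 65)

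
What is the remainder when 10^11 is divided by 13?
By repeated squaring (mod 13): 10^{1}≡10, 10^{2}≡9, 10^{4}≡3, 10^{8}≡9. Then 10^{11} = 10^{8+2+1} ≡ 9 × 9 × 10 ≡ 4 (mod 13)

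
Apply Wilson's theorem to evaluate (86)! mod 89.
(88)! = (86)! × (87) × (88) ≡ -1 mod 89. So (86)! ≡ -1 × [(88)(87)]^(-1) ≡ 44 mod 89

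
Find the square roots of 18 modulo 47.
The square roots of 18 mod 47 are 21 and 26. Verify: 21² = 441 ≡ 18 (mod 47)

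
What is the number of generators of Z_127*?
Number of primitive roots mod 127 = φ(p-1) = φ(126) = 36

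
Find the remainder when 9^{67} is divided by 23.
By Fermat: 9^{22} ≡ 1 mod 23. 67 = 3×22 + 1. So 9^{67} ≡ 9^{1} ≡ 9 mod 23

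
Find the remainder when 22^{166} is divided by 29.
By Fermat: 22^{28} ≡ 1 mod 29. 166 = 5×28 + 26. So 22^{166} ≡ 22^{26} ≡ 16 mod 29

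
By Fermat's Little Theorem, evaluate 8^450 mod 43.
By Fermat: 8^{42} ≡ 1 mod 43. 450 ≡ 30 mod 42. So 8^{450} ≡ 8^{30} ≡ 21 mod 43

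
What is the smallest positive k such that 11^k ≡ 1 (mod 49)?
Powers of 11 mod 49: 11^1≡11, 11^2≡23, 11^3≡8, 11^4≡39, 11^5≡37, 11^6≡15, 11^7≡18, 11^8≡2, 11^9≡22, 11^10≡46, 11^11≡16, 11^12≡29, 11^13≡25, 11^14≡30, 11^15≡36, 11^16≡4, 11^17≡44, 11^18≡43, 11^19≡32, 11^20≡9, 11^21≡1. Order = 21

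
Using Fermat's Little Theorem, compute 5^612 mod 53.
By Fermat: 5^{52} ≡ 1 mod 53. 612 ≡ 40 mod 52. So 5^{612} ≡ 5^{40} ≡ 44 mod 53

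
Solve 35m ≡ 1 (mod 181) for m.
Since 181 is prime, by Fermat 35^(-1) ≡ 35^{179} ≡ 150 (mod 181). Verify: 35 × 150 = 5250 ≡ 1 (mod 181)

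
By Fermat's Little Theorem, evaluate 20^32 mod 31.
By Fermat: 20^{30} ≡ 1 (mod 31). So 20^{32} = 20^{30} · 20^{2} ≡ 20^{2} ≡ 28 (mod 31)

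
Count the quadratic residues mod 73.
Exactly half the non-zero residues mod a prime are QRs: (73-1)/2 = 36.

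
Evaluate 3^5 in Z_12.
By repeated squaring mod 12: 3^{1}≡3, 3^{2}≡9, 3^{4}≡9. Then 3^{5} = 3^{4+1} ≡ 9 × 3 ≡ 3 mod 12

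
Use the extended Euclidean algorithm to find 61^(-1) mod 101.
Extended GCD: 61(-48) + 101(29) = 1. So 61^(-1) ≡ -48 ≡ 53 mod 101. Verify: 61 × 53 = 3233 ≡ 1 mod 101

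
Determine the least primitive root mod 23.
g = 5. For each prime q|22: 5^{11}≡22, 5^{2}≡2, none ≡ 1, so ord_23(5) = 22 and 5 is a primitive root.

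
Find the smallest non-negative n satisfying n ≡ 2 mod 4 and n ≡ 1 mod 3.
M = 4 × 3 = 12. M₁ = 3, y₁ ≡ 3 mod 4. M₂ = 4, y₂ ≡ 1 mod 3. n = 2×3×3 + 1×4×1 ≡ 10 mod 12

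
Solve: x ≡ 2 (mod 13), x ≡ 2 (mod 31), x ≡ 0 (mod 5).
M = 13 × 31 × 5 = 2015. M₁ = 155, y₁ ≡ 12 (mod 13). M₂ = 65, y₂ ≡ 21 (mod 31). M₃ = 403, y₃ ≡ 2 (mod 5). x = 2×155×12 + 2×65×21 + 0×403×2 ≡ 405 (mod 2015)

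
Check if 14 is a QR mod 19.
By Euler's criterion: 14^{9} ≡ 18 mod 19. Since this equals -1 (≡ 18), 14 is not a QR.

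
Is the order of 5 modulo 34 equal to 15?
Powers of 5 mod 34: 5^1≡5, 5^2≡25, 5^3≡23, 5^4≡13, 5^5≡31, 5^6≡19, 5^7≡27, 5^8≡33, 5^9≡29, 5^10≡9, 5^11≡11, 5^12≡21, 5^13≡3, 5^14≡15, 5^15≡7, 5^16≡1. 5^15≡7≢1, so ord ≠ 15. No, the actual order is 16.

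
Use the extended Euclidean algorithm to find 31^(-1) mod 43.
Extended GCD: 31(-18) + 43(13) = 1. So 31^(-1) ≡ -18 ≡ 25 mod 43. Verify: 31 × 25 = 775 ≡ 1 mod 43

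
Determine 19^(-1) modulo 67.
Since 67 is prime, by Fermat 19^(-1) ≡ 19^{65} ≡ 60 mod 67. Verify: 19 × 60 = 1140 ≡ 1 mod 67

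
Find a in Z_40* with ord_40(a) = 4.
13 has order 4 mod 40 since 13^{4} ≡ 1 (mod 40) and no smaller power works.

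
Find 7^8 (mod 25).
By repeated squaring (mod 25): 7^{1}≡7, 7^{2}≡24, 7^{4}≡1, 7^{8}≡1. So 7^{8} ≡ 1 (mod 25)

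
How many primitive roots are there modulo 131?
There are φ(131-1) = φ(130) = 48 primitive roots modulo 131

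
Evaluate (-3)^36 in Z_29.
Using Fermat: (-3)^{28} ≡ 1 (mod 29). 36 ≡ 8 (mod 28). So (-3)^{36} ≡ (-3)^{8} ≡ 7 (mod 29)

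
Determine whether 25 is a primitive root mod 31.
25^{3} ≡ 1 (mod 31) and 3 < 30, so ord_31(25) = 3 ≠ 30 and 25 is not a primitive root.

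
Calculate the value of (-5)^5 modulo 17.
By repeated squaring mod 17: (-5)^{1}≡12, (-5)^{2}≡8, (-5)^{4}≡13. Then (-5)^{5} = (-5)^{4+1} ≡ 13 × 12 ≡ 3 mod 17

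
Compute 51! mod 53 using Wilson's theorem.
(52)! = (51)! × (52) ≡ -1 mod 53. So (51)! ≡ -1 × (52)^(-1) ≡ (-1)×(-1) = 1 mod 53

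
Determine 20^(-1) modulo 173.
Since 173 is prime, by Fermat 20^(-1) ≡ 20^{171} ≡ 26 (mod 173). Verify: 20 × 26 = 520 ≡ 1 (mod 173)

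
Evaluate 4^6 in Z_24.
By repeated squaring mod 24: 4^{1}≡4, 4^{2}≡16, 4^{4}≡16. Then 4^{6} = 4^{4+2} ≡ 16 × 16 ≡ 16 mod 24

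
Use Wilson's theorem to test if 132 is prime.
(131)! mod 132 = 0. Since 0 ≢ -1 (mod 132), 132 is not prime.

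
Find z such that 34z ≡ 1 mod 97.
Since 97 is prime, by Fermat 34^(-1) ≡ 34^{95} ≡ 20 mod 97. Verify: 34 × 20 = 680 ≡ 1 mod 97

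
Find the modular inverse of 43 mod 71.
Since 71 is prime, by Fermat 43^(-1) ≡ 43^{69} ≡ 38 (mod 71). Verify: 43 × 38 = 1634 ≡ 1 (mod 71)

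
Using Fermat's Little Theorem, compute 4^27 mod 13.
By Fermat: 4^{12} ≡ 1 (mod 13). 27 = 2×12 + 3. So 4^{27} ≡ 4^{3} ≡ 12 (mod 13)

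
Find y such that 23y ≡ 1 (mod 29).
Since 29 is prime, by Fermat 23^(-1) ≡ 23^{27} ≡ 24 (mod 29). Verify: 23 × 24 = 552 ≡ 1 (mod 29)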